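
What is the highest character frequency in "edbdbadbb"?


Input: edbdbadbb
Character counts:
  'a': 1
  'b': 4
  'd': 3
  'e': 1
Maximum frequency: 4

4


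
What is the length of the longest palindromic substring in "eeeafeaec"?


Input: "eeeafeaec"
Checking substrings for palindromes:
  [0:3] "eee" (len 3) => palindrome
  [5:8] "eae" (len 3) => palindrome
  [0:2] "ee" (len 2) => palindrome
  [1:3] "ee" (len 2) => palindrome
Longest palindromic substring: "eee" with length 3

3


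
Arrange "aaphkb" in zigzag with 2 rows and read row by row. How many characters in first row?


Zigzag "aaphkb" into 2 rows:
Placing characters:
  'a' => row 0
  'a' => row 1
  'p' => row 0
  'h' => row 1
  'k' => row 0
  'b' => row 1
Rows:
  Row 0: "apk"
  Row 1: "ahb"
First row length: 3

3


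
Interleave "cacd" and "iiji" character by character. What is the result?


Interleaving "cacd" and "iiji":
  Position 0: 'c' from first, 'i' from second => "ci"
  Position 1: 'a' from first, 'i' from second => "ai"
  Position 2: 'c' from first, 'j' from second => "cj"
  Position 3: 'd' from first, 'i' from second => "di"
Result: ciaicjdi

ciaicjdi


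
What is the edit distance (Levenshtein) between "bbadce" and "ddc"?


Computing edit distance: "bbadce" -> "ddc"
DP table:
           d    d    c
      0    1    2    3
  b   1    1    2    3
  b   2    2    2    3
  a   3    3    3    3
  d   4    3    3    4
  c   5    4    4    3
  e   6    5    5    4
Edit distance = dp[6][3] = 4

4


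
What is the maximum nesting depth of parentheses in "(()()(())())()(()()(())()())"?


Input: "(()()(())())()(()()(())()())"
Tracking depth:
  Position 0 '(': depth becomes 1
  Position 1 '(': depth becomes 2
  Position 2 ')': depth becomes 1
  Position 3 '(': depth becomes 2
  Position 4 ')': depth becomes 1
  Position 5 '(': depth becomes 2
  Position 6 '(': depth becomes 3
  Position 7 ')': depth becomes 2
  Position 8 ')': depth becomes 1
  Position 9 '(': depth becomes 2
  Position 10 ')': depth becomes 1
  Position 11 ')': depth becomes 0
  Position 12 '(': depth becomes 1
  Position 13 ')': depth becomes 0
  Position 14 '(': depth becomes 1
  Position 15 '(': depth becomes 2
  Position 16 ')': depth becomes 1
  Position 17 '(': depth becomes 2
  Position 18 ')': depth becomes 1
  Position 19 '(': depth becomes 2
  Position 20 '(': depth becomes 3
  Position 21 ')': depth becomes 2
  Position 22 ')': depth becomes 1
  Position 23 '(': depth becomes 2
  Position 24 ')': depth becomes 1
  Position 25 '(': depth becomes 2
  Position 26 ')': depth becomes 1
  Position 27 ')': depth becomes 0
Maximum depth reached: 3

3


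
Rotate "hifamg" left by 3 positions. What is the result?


Input: "hifamg", rotate left by 3
First 3 characters: "hif"
Remaining characters: "amg"
Concatenate remaining + first: "amg" + "hif" = "amghif"

amghif


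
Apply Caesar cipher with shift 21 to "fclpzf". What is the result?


Caesar cipher: shift "fclpzf" by 21
  'f' (pos 5) + 21 = pos 0 = 'a'
  'c' (pos 2) + 21 = pos 23 = 'x'
  'l' (pos 11) + 21 = pos 6 = 'g'
  'p' (pos 15) + 21 = pos 10 = 'k'
  'z' (pos 25) + 21 = pos 20 = 'u'
  'f' (pos 5) + 21 = pos 0 = 'a'
Result: axgkua

axgkua


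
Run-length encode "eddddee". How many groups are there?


Input: eddddee
Scanning for consecutive runs:
  Group 1: 'e' x 1 (positions 0-0)
  Group 2: 'd' x 4 (positions 1-4)
  Group 3: 'e' x 2 (positions 5-6)
Total groups: 3

3


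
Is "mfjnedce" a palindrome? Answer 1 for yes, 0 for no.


Input: mfjnedce
Reversed: ecdenjfm
  Compare pos 0 ('m') with pos 7 ('e'): MISMATCH
  Compare pos 1 ('f') with pos 6 ('c'): MISMATCH
  Compare pos 2 ('j') with pos 5 ('d'): MISMATCH
  Compare pos 3 ('n') with pos 4 ('e'): MISMATCH
Result: not a palindrome

0


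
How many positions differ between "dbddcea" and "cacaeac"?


Comparing "dbddcea" and "cacaeac" position by position:
  Position 0: 'd' vs 'c' => DIFFER
  Position 1: 'b' vs 'a' => DIFFER
  Position 2: 'd' vs 'c' => DIFFER
  Position 3: 'd' vs 'a' => DIFFER
  Position 4: 'c' vs 'e' => DIFFER
  Position 5: 'e' vs 'a' => DIFFER
  Position 6: 'a' vs 'c' => DIFFER
Positions that differ: 7

7


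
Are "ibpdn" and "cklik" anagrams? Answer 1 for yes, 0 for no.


Strings: "ibpdn", "cklik"
Sorted first:  bdinp
Sorted second: cikkl
Differ at position 0: 'b' vs 'c' => not anagrams

0


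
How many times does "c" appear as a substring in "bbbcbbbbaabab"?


Searching for "c" in "bbbcbbbbaabab"
Scanning each position:
  Position 0: "b" => no
  Position 1: "b" => no
  Position 2: "b" => no
  Position 3: "c" => MATCH
  Position 4: "b" => no
  Position 5: "b" => no
  Position 6: "b" => no
  Position 7: "b" => no
  Position 8: "a" => no
  Position 9: "a" => no
  Position 10: "b" => no
  Position 11: "a" => no
  Position 12: "b" => no
Total occurrences: 1

1


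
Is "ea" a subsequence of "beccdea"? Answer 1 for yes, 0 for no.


Check if "ea" is a subsequence of "beccdea"
Greedy scan:
  Position 0 ('b'): no match needed
  Position 1 ('e'): matches sub[0] = 'e'
  Position 2 ('c'): no match needed
  Position 3 ('c'): no match needed
  Position 4 ('d'): no match needed
  Position 5 ('e'): no match needed
  Position 6 ('a'): matches sub[1] = 'a'
All 2 characters matched => is a subsequence

1


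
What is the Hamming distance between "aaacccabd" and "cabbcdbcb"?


Comparing "aaacccabd" and "cabbcdbcb" position by position:
  Position 0: 'a' vs 'c' => differ
  Position 1: 'a' vs 'a' => same
  Position 2: 'a' vs 'b' => differ
  Position 3: 'c' vs 'b' => differ
  Position 4: 'c' vs 'c' => same
  Position 5: 'c' vs 'd' => differ
  Position 6: 'a' vs 'b' => differ
  Position 7: 'b' vs 'c' => differ
  Position 8: 'd' vs 'b' => differ
Total differences (Hamming distance): 7

7


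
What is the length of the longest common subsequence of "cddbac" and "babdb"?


LCS of "cddbac" and "babdb"
DP table:
           b    a    b    d    b
      0    0    0    0    0    0
  c   0    0    0    0    0    0
  d   0    0    0    0    1    1
  d   0    0    0    0    1    1
  b   0    1    1    1    1    2
  a   0    1    2    2    2    2
  c   0    1    2    2    2    2
LCS length = dp[6][5] = 2

2


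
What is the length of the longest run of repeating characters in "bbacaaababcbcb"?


Input: "bbacaaababcbcb"
Scanning for longest run:
  Position 1 ('b'): continues run of 'b', length=2
  Position 2 ('a'): new char, reset run to 1
  Position 3 ('c'): new char, reset run to 1
  Position 4 ('a'): new char, reset run to 1
  Position 5 ('a'): continues run of 'a', length=2
  Position 6 ('a'): continues run of 'a', length=3
  Position 7 ('b'): new char, reset run to 1
  Position 8 ('a'): new char, reset run to 1
  Position 9 ('b'): new char, reset run to 1
  Position 10 ('c'): new char, reset run to 1
  Position 11 ('b'): new char, reset run to 1
  Position 12 ('c'): new char, reset run to 1
  Position 13 ('b'): new char, reset run to 1
Longest run: 'a' with length 3

3


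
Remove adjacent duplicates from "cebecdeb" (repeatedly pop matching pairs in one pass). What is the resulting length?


Input: cebecdeb
Stack-based adjacent duplicate removal:
  Read 'c': push. Stack: c
  Read 'e': push. Stack: ce
  Read 'b': push. Stack: ceb
  Read 'e': push. Stack: cebe
  Read 'c': push. Stack: cebec
  Read 'd': push. Stack: cebecd
  Read 'e': push. Stack: cebecde
  Read 'b': push. Stack: cebecdeb
Final stack: "cebecdeb" (length 8)

8


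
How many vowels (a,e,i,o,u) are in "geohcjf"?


Input: geohcjf
Checking each character:
  'g' at position 0: consonant
  'e' at position 1: vowel (running total: 1)
  'o' at position 2: vowel (running total: 2)
  'h' at position 3: consonant
  'c' at position 4: consonant
  'j' at position 5: consonant
  'f' at position 6: consonant
Total vowels: 2

2


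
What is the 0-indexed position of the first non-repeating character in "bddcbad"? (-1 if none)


Input: bddcbad
Character frequencies:
  'a': 1
  'b': 2
  'c': 1
  'd': 3
Scanning left to right for freq == 1:
  Position 0 ('b'): freq=2, skip
  Position 1 ('d'): freq=3, skip
  Position 2 ('d'): freq=3, skip
  Position 3 ('c'): unique! => answer = 3

3


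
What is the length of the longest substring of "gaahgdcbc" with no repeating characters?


Input: "gaahgdcbc"
Sliding window (track last position of each char):
  Position 0 ('g'): window [0,0] length 1 -- new best
  Position 1 ('a'): window [0,1] length 2 -- new best
  Position 2 ('a'): repeat (last at 1), move window start to 2
  Position 2 ('a'): window [2,2] length 1
  Position 3 ('h'): window [2,3] length 2
  Position 4 ('g'): window [2,4] length 3 -- new best
  Position 5 ('d'): window [2,5] length 4 -- new best
  Position 6 ('c'): window [2,6] length 5 -- new best
  Position 7 ('b'): window [2,7] length 6 -- new best
  Position 8 ('c'): repeat (last at 6), move window start to 7
  Position 8 ('c'): window [7,8] length 2
Longest substring with no repeats: "ahgdcb" with length 6

6


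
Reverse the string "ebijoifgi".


Input: ebijoifgi
Reading characters right to left:
  Position 8: 'i'
  Position 7: 'g'
  Position 6: 'f'
  Position 5: 'i'
  Position 4: 'o'
  Position 3: 'j'
  Position 2: 'i'
  Position 1: 'b'
  Position 0: 'e'
Reversed: igfiojibe

igfiojibe


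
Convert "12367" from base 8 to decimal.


Input: "12367" in base 8
Positional expansion:
  Digit '1' (value 1) x 8^4 = 4096
  Digit '2' (value 2) x 8^3 = 1024
  Digit '3' (value 3) x 8^2 = 192
  Digit '6' (value 6) x 8^1 = 48
  Digit '7' (value 7) x 8^0 = 7
Sum = 5367

5367


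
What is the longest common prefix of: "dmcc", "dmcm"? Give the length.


Words: dmcc, dmcm
  Position 0: all 'd' => match
  Position 1: all 'm' => match
  Position 2: all 'c' => match
  Position 3: ('c', 'm') => mismatch, stop
LCP = "dmc" (length 3)

3


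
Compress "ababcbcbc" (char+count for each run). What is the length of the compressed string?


Input: ababcbcbc
Runs:
  'a' x 1 => "a1"
  'b' x 1 => "b1"
  'a' x 1 => "a1"
  'b' x 1 => "b1"
  'c' x 1 => "c1"
  'b' x 1 => "b1"
  'c' x 1 => "c1"
  'b' x 1 => "b1"
  'c' x 1 => "c1"
Compressed: "a1b1a1b1c1b1c1b1c1"
Compressed length: 18

18


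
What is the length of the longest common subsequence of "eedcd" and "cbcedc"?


LCS of "eedcd" and "cbcedc"
DP table:
           c    b    c    e    d    c
      0    0    0    0    0    0    0
  e   0    0    0    0    1    1    1
  e   0    0    0    0    1    1    1
  d   0    0    0    0    1    2    2
  c   0    1    1    1    1    2    3
  d   0    1    1    1    1    2    3
LCS length = dp[5][6] = 3

3


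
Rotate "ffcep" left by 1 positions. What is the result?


Input: "ffcep", rotate left by 1
First 1 characters: "f"
Remaining characters: "fcep"
Concatenate remaining + first: "fcep" + "f" = "fcepf"

fcepf


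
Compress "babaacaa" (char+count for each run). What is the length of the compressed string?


Input: babaacaa
Runs:
  'b' x 1 => "b1"
  'a' x 1 => "a1"
  'b' x 1 => "b1"
  'a' x 2 => "a2"
  'c' x 1 => "c1"
  'a' x 2 => "a2"
Compressed: "b1a1b1a2c1a2"
Compressed length: 12

12


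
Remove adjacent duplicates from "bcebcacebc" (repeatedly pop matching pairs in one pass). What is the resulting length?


Input: bcebcacebc
Stack-based adjacent duplicate removal:
  Read 'b': push. Stack: b
  Read 'c': push. Stack: bc
  Read 'e': push. Stack: bce
  Read 'b': push. Stack: bceb
  Read 'c': push. Stack: bcebc
  Read 'a': push. Stack: bcebca
  Read 'c': push. Stack: bcebcac
  Read 'e': push. Stack: bcebcace
  Read 'b': push. Stack: bcebcaceb
  Read 'c': push. Stack: bcebcacebc
Final stack: "bcebcacebc" (length 10)

10


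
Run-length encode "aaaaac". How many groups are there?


Input: aaaaac
Scanning for consecutive runs:
  Group 1: 'a' x 5 (positions 0-4)
  Group 2: 'c' x 1 (positions 5-5)
Total groups: 2

2


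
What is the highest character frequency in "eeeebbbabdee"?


Input: eeeebbbabdee
Character counts:
  'a': 1
  'b': 4
  'd': 1
  'e': 6
Maximum frequency: 6

6


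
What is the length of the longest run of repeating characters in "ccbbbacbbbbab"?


Input: "ccbbbacbbbbab"
Scanning for longest run:
  Position 1 ('c'): continues run of 'c', length=2
  Position 2 ('b'): new char, reset run to 1
  Position 3 ('b'): continues run of 'b', length=2
  Position 4 ('b'): continues run of 'b', length=3
  Position 5 ('a'): new char, reset run to 1
  Position 6 ('c'): new char, reset run to 1
  Position 7 ('b'): new char, reset run to 1
  Position 8 ('b'): continues run of 'b', length=2
  Position 9 ('b'): continues run of 'b', length=3
  Position 10 ('b'): continues run of 'b', length=4
  Position 11 ('a'): new char, reset run to 1
  Position 12 ('b'): new char, reset run to 1
Longest run: 'b' with length 4

4


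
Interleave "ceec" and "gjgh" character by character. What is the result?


Interleaving "ceec" and "gjgh":
  Position 0: 'c' from first, 'g' from second => "cg"
  Position 1: 'e' from first, 'j' from second => "ej"
  Position 2: 'e' from first, 'g' from second => "eg"
  Position 3: 'c' from first, 'h' from second => "ch"
Result: cgejegch

cgejegch


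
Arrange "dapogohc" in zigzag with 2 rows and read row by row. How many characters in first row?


Zigzag "dapogohc" into 2 rows:
Placing characters:
  'd' => row 0
  'a' => row 1
  'p' => row 0
  'o' => row 1
  'g' => row 0
  'o' => row 1
  'h' => row 0
  'c' => row 1
Rows:
  Row 0: "dpgh"
  Row 1: "aooc"
First row length: 4

4


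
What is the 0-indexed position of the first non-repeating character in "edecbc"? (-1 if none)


Input: edecbc
Character frequencies:
  'b': 1
  'c': 2
  'd': 1
  'e': 2
Scanning left to right for freq == 1:
  Position 0 ('e'): freq=2, skip
  Position 1 ('d'): unique! => answer = 1

1


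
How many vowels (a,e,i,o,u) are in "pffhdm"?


Input: pffhdm
Checking each character:
  'p' at position 0: consonant
  'f' at position 1: consonant
  'f' at position 2: consonant
  'h' at position 3: consonant
  'd' at position 4: consonant
  'm' at position 5: consonant
Total vowels: 0

0


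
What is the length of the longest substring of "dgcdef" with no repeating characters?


Input: "dgcdef"
Sliding window (track last position of each char):
  Position 0 ('d'): window [0,0] length 1 -- new best
  Position 1 ('g'): window [0,1] length 2 -- new best
  Position 2 ('c'): window [0,2] length 3 -- new best
  Position 3 ('d'): repeat (last at 0), move window start to 1
  Position 3 ('d'): window [1,3] length 3
  Position 4 ('e'): window [1,4] length 4 -- new best
  Position 5 ('f'): window [1,5] length 5 -- new best
Longest substring with no repeats: "gcdef" with length 5

5


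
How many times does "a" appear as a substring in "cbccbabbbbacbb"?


Searching for "a" in "cbccbabbbbacbb"
Scanning each position:
  Position 0: "c" => no
  Position 1: "b" => no
  Position 2: "c" => no
  Position 3: "c" => no
  Position 4: "b" => no
  Position 5: "a" => MATCH
  Position 6: "b" => no
  Position 7: "b" => no
  Position 8: "b" => no
  Position 9: "b" => no
  Position 10: "a" => MATCH
  Position 11: "c" => no
  Position 12: "b" => no
  Position 13: "b" => no
Total occurrences: 2

2


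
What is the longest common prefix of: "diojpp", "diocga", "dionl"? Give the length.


Words: diojpp, diocga, dionl
  Position 0: all 'd' => match
  Position 1: all 'i' => match
  Position 2: all 'o' => match
  Position 3: ('j', 'c', 'n') => mismatch, stop
LCP = "dio" (length 3)

3


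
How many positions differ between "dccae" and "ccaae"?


Comparing "dccae" and "ccaae" position by position:
  Position 0: 'd' vs 'c' => DIFFER
  Position 1: 'c' vs 'c' => same
  Position 2: 'c' vs 'a' => DIFFER
  Position 3: 'a' vs 'a' => same
  Position 4: 'e' vs 'e' => same
Positions that differ: 2

2


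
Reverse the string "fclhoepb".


Input: fclhoepb
Reading characters right to left:
  Position 7: 'b'
  Position 6: 'p'
  Position 5: 'e'
  Position 4: 'o'
  Position 3: 'h'
  Position 2: 'l'
  Position 1: 'c'
  Position 0: 'f'
Reversed: bpeohlcf

bpeohlcf


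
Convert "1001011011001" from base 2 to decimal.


Input: "1001011011001" in base 2
Positional expansion:
  Digit '1' (value 1) x 2^12 = 4096
  Digit '0' (value 0) x 2^11 = 0
  Digit '0' (value 0) x 2^10 = 0
  Digit '1' (value 1) x 2^9 = 512
  Digit '0' (value 0) x 2^8 = 0
  Digit '1' (value 1) x 2^7 = 128
  Digit '1' (value 1) x 2^6 = 64
  Digit '0' (value 0) x 2^5 = 0
  Digit '1' (value 1) x 2^4 = 16
  Digit '1' (value 1) x 2^3 = 8
  Digit '0' (value 0) x 2^2 = 0
  Digit '0' (value 0) x 2^1 = 0
  Digit '1' (value 1) x 2^0 = 1
Sum = 4825

4825


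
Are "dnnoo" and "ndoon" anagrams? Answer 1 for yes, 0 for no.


Strings: "dnnoo", "ndoon"
Sorted first:  dnnoo
Sorted second: dnnoo
Sorted forms match => anagrams

1


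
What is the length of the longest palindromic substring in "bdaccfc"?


Input: "bdaccfc"
Checking substrings for palindromes:
  [4:7] "cfc" (len 3) => palindrome
  [3:5] "cc" (len 2) => palindrome
Longest palindromic substring: "cfc" with length 3

3


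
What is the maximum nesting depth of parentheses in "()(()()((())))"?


Input: "()(()()((())))"
Tracking depth:
  Position 0 '(': depth becomes 1
  Position 1 ')': depth becomes 0
  Position 2 '(': depth becomes 1
  Position 3 '(': depth becomes 2
  Position 4 ')': depth becomes 1
  Position 5 '(': depth becomes 2
  Position 6 ')': depth becomes 1
  Position 7 '(': depth becomes 2
  Position 8 '(': depth becomes 3
  Position 9 '(': depth becomes 4
  Position 10 ')': depth becomes 3
  Position 11 ')': depth becomes 2
  Position 12 ')': depth becomes 1
  Position 13 ')': depth becomes 0
Maximum depth reached: 4

4


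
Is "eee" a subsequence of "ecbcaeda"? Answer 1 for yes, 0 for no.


Check if "eee" is a subsequence of "ecbcaeda"
Greedy scan:
  Position 0 ('e'): matches sub[0] = 'e'
  Position 1 ('c'): no match needed
  Position 2 ('b'): no match needed
  Position 3 ('c'): no match needed
  Position 4 ('a'): no match needed
  Position 5 ('e'): matches sub[1] = 'e'
  Position 6 ('d'): no match needed
  Position 7 ('a'): no match needed
Only matched 2/3 characters => not a subsequence

0


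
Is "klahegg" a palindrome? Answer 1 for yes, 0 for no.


Input: klahegg
Reversed: ggehalk
  Compare pos 0 ('k') with pos 6 ('g'): MISMATCH
  Compare pos 1 ('l') with pos 5 ('g'): MISMATCH
  Compare pos 2 ('a') with pos 4 ('e'): MISMATCH
Result: not a palindrome

0


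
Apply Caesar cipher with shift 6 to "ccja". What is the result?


Caesar cipher: shift "ccja" by 6
  'c' (pos 2) + 6 = pos 8 = 'i'
  'c' (pos 2) + 6 = pos 8 = 'i'
  'j' (pos 9) + 6 = pos 15 = 'p'
  'a' (pos 0) + 6 = pos 6 = 'g'
Result: iipg

iipg


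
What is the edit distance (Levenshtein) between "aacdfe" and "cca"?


Computing edit distance: "aacdfe" -> "cca"
DP table:
           c    c    a
      0    1    2    3
  a   1    1    2    2
  a   2    2    2    2
  c   3    2    2    3
  d   4    3    3    3
  f   5    4    4    4
  e   6    5    5    5
Edit distance = dp[6][3] = 5

5


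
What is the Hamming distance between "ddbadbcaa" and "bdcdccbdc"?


Comparing "ddbadbcaa" and "bdcdccbdc" position by position:
  Position 0: 'd' vs 'b' => differ
  Position 1: 'd' vs 'd' => same
  Position 2: 'b' vs 'c' => differ
  Position 3: 'a' vs 'd' => differ
  Position 4: 'd' vs 'c' => differ
  Position 5: 'b' vs 'c' => differ
  Position 6: 'c' vs 'b' => differ
  Position 7: 'a' vs 'd' => differ
  Position 8: 'a' vs 'c' => differ
Total differences (Hamming distance): 8

8


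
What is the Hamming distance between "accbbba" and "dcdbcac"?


Comparing "accbbba" and "dcdbcac" position by position:
  Position 0: 'a' vs 'd' => differ
  Position 1: 'c' vs 'c' => same
  Position 2: 'c' vs 'd' => differ
  Position 3: 'b' vs 'b' => same
  Position 4: 'b' vs 'c' => differ
  Position 5: 'b' vs 'a' => differ
  Position 6: 'a' vs 'c' => differ
Total differences (Hamming distance): 5

5


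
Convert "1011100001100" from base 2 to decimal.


Input: "1011100001100" in base 2
Positional expansion:
  Digit '1' (value 1) x 2^12 = 4096
  Digit '0' (value 0) x 2^11 = 0
  Digit '1' (value 1) x 2^10 = 1024
  Digit '1' (value 1) x 2^9 = 512
  Digit '1' (value 1) x 2^8 = 256
  Digit '0' (value 0) x 2^7 = 0
  Digit '0' (value 0) x 2^6 = 0
  Digit '0' (value 0) x 2^5 = 0
  Digit '0' (value 0) x 2^4 = 0
  Digit '1' (value 1) x 2^3 = 8
  Digit '1' (value 1) x 2^2 = 4
  Digit '0' (value 0) x 2^1 = 0
  Digit '0' (value 0) x 2^0 = 0
Sum = 5900

5900


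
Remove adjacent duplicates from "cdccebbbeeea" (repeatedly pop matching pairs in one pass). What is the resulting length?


Input: cdccebbbeeea
Stack-based adjacent duplicate removal:
  Read 'c': push. Stack: c
  Read 'd': push. Stack: cd
  Read 'c': push. Stack: cdc
  Read 'c': matches stack top 'c' => pop. Stack: cd
  Read 'e': push. Stack: cde
  Read 'b': push. Stack: cdeb
  Read 'b': matches stack top 'b' => pop. Stack: cde
  Read 'b': push. Stack: cdeb
  Read 'e': push. Stack: cdebe
  Read 'e': matches stack top 'e' => pop. Stack: cdeb
  Read 'e': push. Stack: cdebe
  Read 'a': push. Stack: cdebea
Final stack: "cdebea" (length 6)

6


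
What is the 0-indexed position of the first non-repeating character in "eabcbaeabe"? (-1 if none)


Input: eabcbaeabe
Character frequencies:
  'a': 3
  'b': 3
  'c': 1
  'e': 3
Scanning left to right for freq == 1:
  Position 0 ('e'): freq=3, skip
  Position 1 ('a'): freq=3, skip
  Position 2 ('b'): freq=3, skip
  Position 3 ('c'): unique! => answer = 3

3


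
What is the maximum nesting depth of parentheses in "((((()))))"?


Input: "((((()))))"
Tracking depth:
  Position 0 '(': depth becomes 1
  Position 1 '(': depth becomes 2
  Position 2 '(': depth becomes 3
  Position 3 '(': depth becomes 4
  Position 4 '(': depth becomes 5
  Position 5 ')': depth becomes 4
  Position 6 ')': depth becomes 3
  Position 7 ')': depth becomes 2
  Position 8 ')': depth becomes 1
  Position 9 ')': depth becomes 0
Maximum depth reached: 5

5


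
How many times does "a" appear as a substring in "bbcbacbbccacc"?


Searching for "a" in "bbcbacbbccacc"
Scanning each position:
  Position 0: "b" => no
  Position 1: "b" => no
  Position 2: "c" => no
  Position 3: "b" => no
  Position 4: "a" => MATCH
  Position 5: "c" => no
  Position 6: "b" => no
  Position 7: "b" => no
  Position 8: "c" => no
  Position 9: "c" => no
  Position 10: "a" => MATCH
  Position 11: "c" => no
  Position 12: "c" => no
Total occurrences: 2

2


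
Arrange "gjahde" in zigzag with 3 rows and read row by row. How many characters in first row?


Zigzag "gjahde" into 3 rows:
Placing characters:
  'g' => row 0
  'j' => row 1
  'a' => row 2
  'h' => row 1
  'd' => row 0
  'e' => row 1
Rows:
  Row 0: "gd"
  Row 1: "jhe"
  Row 2: "a"
First row length: 2

2


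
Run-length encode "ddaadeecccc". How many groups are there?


Input: ddaadeecccc
Scanning for consecutive runs:
  Group 1: 'd' x 2 (positions 0-1)
  Group 2: 'a' x 2 (positions 2-3)
  Group 3: 'd' x 1 (positions 4-4)
  Group 4: 'e' x 2 (positions 5-6)
  Group 5: 'c' x 4 (positions 7-10)
Total groups: 5

5


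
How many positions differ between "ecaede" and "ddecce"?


Comparing "ecaede" and "ddecce" position by position:
  Position 0: 'e' vs 'd' => DIFFER
  Position 1: 'c' vs 'd' => DIFFER
  Position 2: 'a' vs 'e' => DIFFER
  Position 3: 'e' vs 'c' => DIFFER
  Position 4: 'd' vs 'c' => DIFFER
  Position 5: 'e' vs 'e' => same
Positions that differ: 5

5


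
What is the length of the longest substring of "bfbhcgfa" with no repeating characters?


Input: "bfbhcgfa"
Sliding window (track last position of each char):
  Position 0 ('b'): window [0,0] length 1 -- new best
  Position 1 ('f'): window [0,1] length 2 -- new best
  Position 2 ('b'): repeat (last at 0), move window start to 1
  Position 2 ('b'): window [1,2] length 2
  Position 3 ('h'): window [1,3] length 3 -- new best
  Position 4 ('c'): window [1,4] length 4 -- new best
  Position 5 ('g'): window [1,5] length 5 -- new best
  Position 6 ('f'): repeat (last at 1), move window start to 2
  Position 6 ('f'): window [2,6] length 5
  Position 7 ('a'): window [2,7] length 6 -- new best
Longest substring with no repeats: "bhcgfa" with length 6

6


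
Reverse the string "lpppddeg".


Input: lpppddeg
Reading characters right to left:
  Position 7: 'g'
  Position 6: 'e'
  Position 5: 'd'
  Position 4: 'd'
  Position 3: 'p'
  Position 2: 'p'
  Position 1: 'p'
  Position 0: 'l'
Reversed: geddpppl

geddpppl


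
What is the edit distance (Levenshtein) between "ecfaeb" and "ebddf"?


Computing edit distance: "ecfaeb" -> "ebddf"
DP table:
           e    b    d    d    f
      0    1    2    3    4    5
  e   1    0    1    2    3    4
  c   2    1    1    2    3    4
  f   3    2    2    2    3    3
  a   4    3    3    3    3    4
  e   5    4    4    4    4    4
  b   6    5    4    5    5    5
Edit distance = dp[6][5] = 5

5


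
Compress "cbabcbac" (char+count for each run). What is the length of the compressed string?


Input: cbabcbac
Runs:
  'c' x 1 => "c1"
  'b' x 1 => "b1"
  'a' x 1 => "a1"
  'b' x 1 => "b1"
  'c' x 1 => "c1"
  'b' x 1 => "b1"
  'a' x 1 => "a1"
  'c' x 1 => "c1"
Compressed: "c1b1a1b1c1b1a1c1"
Compressed length: 16

16


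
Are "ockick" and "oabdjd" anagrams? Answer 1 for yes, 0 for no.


Strings: "ockick", "oabdjd"
Sorted first:  ccikko
Sorted second: abddjo
Differ at position 0: 'c' vs 'a' => not anagrams

0


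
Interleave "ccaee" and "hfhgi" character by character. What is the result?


Interleaving "ccaee" and "hfhgi":
  Position 0: 'c' from first, 'h' from second => "ch"
  Position 1: 'c' from first, 'f' from second => "cf"
  Position 2: 'a' from first, 'h' from second => "ah"
  Position 3: 'e' from first, 'g' from second => "eg"
  Position 4: 'e' from first, 'i' from second => "ei"
Result: chcfahegei

chcfahegei


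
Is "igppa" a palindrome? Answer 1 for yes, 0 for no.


Input: igppa
Reversed: appgi
  Compare pos 0 ('i') with pos 4 ('a'): MISMATCH
  Compare pos 1 ('g') with pos 3 ('p'): MISMATCH
Result: not a palindrome

0


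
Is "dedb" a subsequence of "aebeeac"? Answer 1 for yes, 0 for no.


Check if "dedb" is a subsequence of "aebeeac"
Greedy scan:
  Position 0 ('a'): no match needed
  Position 1 ('e'): no match needed
  Position 2 ('b'): no match needed
  Position 3 ('e'): no match needed
  Position 4 ('e'): no match needed
  Position 5 ('a'): no match needed
  Position 6 ('c'): no match needed
Only matched 0/4 characters => not a subsequence

0


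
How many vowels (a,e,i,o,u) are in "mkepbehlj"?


Input: mkepbehlj
Checking each character:
  'm' at position 0: consonant
  'k' at position 1: consonant
  'e' at position 2: vowel (running total: 1)
  'p' at position 3: consonant
  'b' at position 4: consonant
  'e' at position 5: vowel (running total: 2)
  'h' at position 6: consonant
  'l' at position 7: consonant
  'j' at position 8: consonant
Total vowels: 2

2


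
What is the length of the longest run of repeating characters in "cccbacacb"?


Input: "cccbacacb"
Scanning for longest run:
  Position 1 ('c'): continues run of 'c', length=2
  Position 2 ('c'): continues run of 'c', length=3
  Position 3 ('b'): new char, reset run to 1
  Position 4 ('a'): new char, reset run to 1
  Position 5 ('c'): new char, reset run to 1
  Position 6 ('a'): new char, reset run to 1
  Position 7 ('c'): new char, reset run to 1
  Position 8 ('b'): new char, reset run to 1
Longest run: 'c' with length 3

3


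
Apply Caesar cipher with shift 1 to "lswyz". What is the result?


Caesar cipher: shift "lswyz" by 1
  'l' (pos 11) + 1 = pos 12 = 'm'
  's' (pos 18) + 1 = pos 19 = 't'
  'w' (pos 22) + 1 = pos 23 = 'x'
  'y' (pos 24) + 1 = pos 25 = 'z'
  'z' (pos 25) + 1 = pos 0 = 'a'
Result: mtxza

mtxza


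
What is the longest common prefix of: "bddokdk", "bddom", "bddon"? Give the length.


Words: bddokdk, bddom, bddon
  Position 0: all 'b' => match
  Position 1: all 'd' => match
  Position 2: all 'd' => match
  Position 3: all 'o' => match
  Position 4: ('k', 'm', 'n') => mismatch, stop
LCP = "bddo" (length 4)

4


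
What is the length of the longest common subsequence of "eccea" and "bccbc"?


LCS of "eccea" and "bccbc"
DP table:
           b    c    c    b    c
      0    0    0    0    0    0
  e   0    0    0    0    0    0
  c   0    0    1    1    1    1
  c   0    0    1    2    2    2
  e   0    0    1    2    2    2
  a   0    0    1    2    2    2
LCS length = dp[5][5] = 2

2


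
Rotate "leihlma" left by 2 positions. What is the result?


Input: "leihlma", rotate left by 2
First 2 characters: "le"
Remaining characters: "ihlma"
Concatenate remaining + first: "ihlma" + "le" = "ihlmale"

ihlmale


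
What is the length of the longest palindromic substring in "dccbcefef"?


Input: "dccbcefef"
Checking substrings for palindromes:
  [2:5] "cbc" (len 3) => palindrome
  [5:8] "efe" (len 3) => palindrome
  [6:9] "fef" (len 3) => palindrome
  [1:3] "cc" (len 2) => palindrome
Longest palindromic substring: "cbc" with length 3

3


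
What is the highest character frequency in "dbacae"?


Input: dbacae
Character counts:
  'a': 2
  'b': 1
  'c': 1
  'd': 1
  'e': 1
Maximum frequency: 2

2


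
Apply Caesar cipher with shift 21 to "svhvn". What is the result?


Caesar cipher: shift "svhvn" by 21
  's' (pos 18) + 21 = pos 13 = 'n'
  'v' (pos 21) + 21 = pos 16 = 'q'
  'h' (pos 7) + 21 = pos 2 = 'c'
  'v' (pos 21) + 21 = pos 16 = 'q'
  'n' (pos 13) + 21 = pos 8 = 'i'
Result: nqcqi

nqcqi


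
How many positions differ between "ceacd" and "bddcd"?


Comparing "ceacd" and "bddcd" position by position:
  Position 0: 'c' vs 'b' => DIFFER
  Position 1: 'e' vs 'd' => DIFFER
  Position 2: 'a' vs 'd' => DIFFER
  Position 3: 'c' vs 'c' => same
  Position 4: 'd' vs 'd' => same
Positions that differ: 3

3


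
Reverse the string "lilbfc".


Input: lilbfc
Reading characters right to left:
  Position 5: 'c'
  Position 4: 'f'
  Position 3: 'b'
  Position 2: 'l'
  Position 1: 'i'
  Position 0: 'l'
Reversed: cfblil

cfblil


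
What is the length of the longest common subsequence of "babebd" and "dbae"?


LCS of "babebd" and "dbae"
DP table:
           d    b    a    e
      0    0    0    0    0
  b   0    0    1    1    1
  a   0    0    1    2    2
  b   0    0    1    2    2
  e   0    0    1    2    3
  b   0    0    1    2    3
  d   0    1    1    2    3
LCS length = dp[6][4] = 3

3


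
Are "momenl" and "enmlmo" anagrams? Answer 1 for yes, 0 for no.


Strings: "momenl", "enmlmo"
Sorted first:  elmmno
Sorted second: elmmno
Sorted forms match => anagrams

1


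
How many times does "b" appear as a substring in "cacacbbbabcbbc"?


Searching for "b" in "cacacbbbabcbbc"
Scanning each position:
  Position 0: "c" => no
  Position 1: "a" => no
  Position 2: "c" => no
  Position 3: "a" => no
  Position 4: "c" => no
  Position 5: "b" => MATCH
  Position 6: "b" => MATCH
  Position 7: "b" => MATCH
  Position 8: "a" => no
  Position 9: "b" => MATCH
  Position 10: "c" => no
  Position 11: "b" => MATCH
  Position 12: "b" => MATCH
  Position 13: "c" => no
Total occurrences: 6

6


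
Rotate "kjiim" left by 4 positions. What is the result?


Input: "kjiim", rotate left by 4
First 4 characters: "kjii"
Remaining characters: "m"
Concatenate remaining + first: "m" + "kjii" = "mkjii"

mkjii


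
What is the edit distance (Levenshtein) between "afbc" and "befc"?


Computing edit distance: "afbc" -> "befc"
DP table:
           b    e    f    c
      0    1    2    3    4
  a   1    1    2    3    4
  f   2    2    2    2    3
  b   3    2    3    3    3
  c   4    3    3    4    3
Edit distance = dp[4][4] = 3

3


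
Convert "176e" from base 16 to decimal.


Input: "176e" in base 16
Positional expansion:
  Digit '1' (value 1) x 16^3 = 4096
  Digit '7' (value 7) x 16^2 = 1792
  Digit '6' (value 6) x 16^1 = 96
  Digit 'e' (value 14) x 16^0 = 14
Sum = 5998

5998


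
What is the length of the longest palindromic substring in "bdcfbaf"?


Input: "bdcfbaf"
Checking substrings for palindromes:
  No multi-char palindromic substrings found
Longest palindromic substring: "b" with length 1

1


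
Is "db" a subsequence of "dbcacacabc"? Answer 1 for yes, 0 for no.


Check if "db" is a subsequence of "dbcacacabc"
Greedy scan:
  Position 0 ('d'): matches sub[0] = 'd'
  Position 1 ('b'): matches sub[1] = 'b'
  Position 2 ('c'): no match needed
  Position 3 ('a'): no match needed
  Position 4 ('c'): no match needed
  Position 5 ('a'): no match needed
  Position 6 ('c'): no match needed
  Position 7 ('a'): no match needed
  Position 8 ('b'): no match needed
  Position 9 ('c'): no match needed
All 2 characters matched => is a subsequence

1


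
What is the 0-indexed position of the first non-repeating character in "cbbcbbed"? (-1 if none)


Input: cbbcbbed
Character frequencies:
  'b': 4
  'c': 2
  'd': 1
  'e': 1
Scanning left to right for freq == 1:
  Position 0 ('c'): freq=2, skip
  Position 1 ('b'): freq=4, skip
  Position 2 ('b'): freq=4, skip
  Position 3 ('c'): freq=2, skip
  Position 4 ('b'): freq=4, skip
  Position 5 ('b'): freq=4, skip
  Position 6 ('e'): unique! => answer = 6

6


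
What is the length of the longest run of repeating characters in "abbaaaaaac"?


Input: "abbaaaaaac"
Scanning for longest run:
  Position 1 ('b'): new char, reset run to 1
  Position 2 ('b'): continues run of 'b', length=2
  Position 3 ('a'): new char, reset run to 1
  Position 4 ('a'): continues run of 'a', length=2
  Position 5 ('a'): continues run of 'a', length=3
  Position 6 ('a'): continues run of 'a', length=4
  Position 7 ('a'): continues run of 'a', length=5
  Position 8 ('a'): continues run of 'a', length=6
  Position 9 ('c'): new char, reset run to 1
Longest run: 'a' with length 6

6


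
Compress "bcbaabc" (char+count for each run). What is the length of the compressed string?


Input: bcbaabc
Runs:
  'b' x 1 => "b1"
  'c' x 1 => "c1"
  'b' x 1 => "b1"
  'a' x 2 => "a2"
  'b' x 1 => "b1"
  'c' x 1 => "c1"
Compressed: "b1c1b1a2b1c1"
Compressed length: 12

12


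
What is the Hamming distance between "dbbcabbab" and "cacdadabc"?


Comparing "dbbcabbab" and "cacdadabc" position by position:
  Position 0: 'd' vs 'c' => differ
  Position 1: 'b' vs 'a' => differ
  Position 2: 'b' vs 'c' => differ
  Position 3: 'c' vs 'd' => differ
  Position 4: 'a' vs 'a' => same
  Position 5: 'b' vs 'd' => differ
  Position 6: 'b' vs 'a' => differ
  Position 7: 'a' vs 'b' => differ
  Position 8: 'b' vs 'c' => differ
Total differences (Hamming distance): 8

8


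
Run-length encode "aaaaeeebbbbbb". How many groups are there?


Input: aaaaeeebbbbbb
Scanning for consecutive runs:
  Group 1: 'a' x 4 (positions 0-3)
  Group 2: 'e' x 3 (positions 4-6)
  Group 3: 'b' x 6 (positions 7-12)
Total groups: 3

3


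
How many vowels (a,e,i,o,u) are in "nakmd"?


Input: nakmd
Checking each character:
  'n' at position 0: consonant
  'a' at position 1: vowel (running total: 1)
  'k' at position 2: consonant
  'm' at position 3: consonant
  'd' at position 4: consonant
Total vowels: 1

1


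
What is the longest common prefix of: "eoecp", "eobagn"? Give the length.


Words: eoecp, eobagn
  Position 0: all 'e' => match
  Position 1: all 'o' => match
  Position 2: ('e', 'b') => mismatch, stop
LCP = "eo" (length 2)

2


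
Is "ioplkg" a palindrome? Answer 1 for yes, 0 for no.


Input: ioplkg
Reversed: gklpoi
  Compare pos 0 ('i') with pos 5 ('g'): MISMATCH
  Compare pos 1 ('o') with pos 4 ('k'): MISMATCH
  Compare pos 2 ('p') with pos 3 ('l'): MISMATCH
Result: not a palindrome

0


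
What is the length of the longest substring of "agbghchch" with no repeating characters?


Input: "agbghchch"
Sliding window (track last position of each char):
  Position 0 ('a'): window [0,0] length 1 -- new best
  Position 1 ('g'): window [0,1] length 2 -- new best
  Position 2 ('b'): window [0,2] length 3 -- new best
  Position 3 ('g'): repeat (last at 1), move window start to 2
  Position 3 ('g'): window [2,3] length 2
  Position 4 ('h'): window [2,4] length 3
  Position 5 ('c'): window [2,5] length 4 -- new best
  Position 6 ('h'): repeat (last at 4), move window start to 5
  Position 6 ('h'): window [5,6] length 2
  Position 7 ('c'): repeat (last at 5), move window start to 6
  Position 7 ('c'): window [6,7] length 2
  Position 8 ('h'): repeat (last at 6), move window start to 7
  Position 8 ('h'): window [7,8] length 2
Longest substring with no repeats: "bghc" with length 4

4


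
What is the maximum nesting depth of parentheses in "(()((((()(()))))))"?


Input: "(()((((()(()))))))"
Tracking depth:
  Position 0 '(': depth becomes 1
  Position 1 '(': depth becomes 2
  Position 2 ')': depth becomes 1
  Position 3 '(': depth becomes 2
  Position 4 '(': depth becomes 3
  Position 5 '(': depth becomes 4
  Position 6 '(': depth becomes 5
  Position 7 '(': depth becomes 6
  Position 8 ')': depth becomes 5
  Position 9 '(': depth becomes 6
  Position 10 '(': depth becomes 7
  Position 11 ')': depth becomes 6
  Position 12 ')': depth becomes 5
  Position 13 ')': depth becomes 4
  Position 14 ')': depth becomes 3
  Position 15 ')': depth becomes 2
  Position 16 ')': depth becomes 1
  Position 17 ')': depth becomes 0
Maximum depth reached: 7

7


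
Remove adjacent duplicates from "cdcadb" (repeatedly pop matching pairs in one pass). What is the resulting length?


Input: cdcadb
Stack-based adjacent duplicate removal:
  Read 'c': push. Stack: c
  Read 'd': push. Stack: cd
  Read 'c': push. Stack: cdc
  Read 'a': push. Stack: cdca
  Read 'd': push. Stack: cdcad
  Read 'b': push. Stack: cdcadb
Final stack: "cdcadb" (length 6)

6


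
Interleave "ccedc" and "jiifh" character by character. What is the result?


Interleaving "ccedc" and "jiifh":
  Position 0: 'c' from first, 'j' from second => "cj"
  Position 1: 'c' from first, 'i' from second => "ci"
  Position 2: 'e' from first, 'i' from second => "ei"
  Position 3: 'd' from first, 'f' from second => "df"
  Position 4: 'c' from first, 'h' from second => "ch"
Result: cjcieidfch

cjcieidfch


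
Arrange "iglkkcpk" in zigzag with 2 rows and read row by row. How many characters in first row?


Zigzag "iglkkcpk" into 2 rows:
Placing characters:
  'i' => row 0
  'g' => row 1
  'l' => row 0
  'k' => row 1
  'k' => row 0
  'c' => row 1
  'p' => row 0
  'k' => row 1
Rows:
  Row 0: "ilkp"
  Row 1: "gkck"
First row length: 4

4


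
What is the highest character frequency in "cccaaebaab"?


Input: cccaaebaab
Character counts:
  'a': 4
  'b': 2
  'c': 3
  'e': 1
Maximum frequency: 4

4


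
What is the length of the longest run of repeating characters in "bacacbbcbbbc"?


Input: "bacacbbcbbbc"
Scanning for longest run:
  Position 1 ('a'): new char, reset run to 1
  Position 2 ('c'): new char, reset run to 1
  Position 3 ('a'): new char, reset run to 1
  Position 4 ('c'): new char, reset run to 1
  Position 5 ('b'): new char, reset run to 1
  Position 6 ('b'): continues run of 'b', length=2
  Position 7 ('c'): new char, reset run to 1
  Position 8 ('b'): new char, reset run to 1
  Position 9 ('b'): continues run of 'b', length=2
  Position 10 ('b'): continues run of 'b', length=3
  Position 11 ('c'): new char, reset run to 1
Longest run: 'b' with length 3

3


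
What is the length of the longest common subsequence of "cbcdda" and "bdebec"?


LCS of "cbcdda" and "bdebec"
DP table:
           b    d    e    b    e    c
      0    0    0    0    0    0    0
  c   0    0    0    0    0    0    1
  b   0    1    1    1    1    1    1
  c   0    1    1    1    1    1    2
  d   0    1    2    2    2    2    2
  d   0    1    2    2    2    2    2
  a   0    1    2    2    2    2    2
LCS length = dp[6][6] = 2

2


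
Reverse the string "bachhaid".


Input: bachhaid
Reading characters right to left:
  Position 7: 'd'
  Position 6: 'i'
  Position 5: 'a'
  Position 4: 'h'
  Position 3: 'h'
  Position 2: 'c'
  Position 1: 'a'
  Position 0: 'b'
Reversed: diahhcab

diahhcab
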